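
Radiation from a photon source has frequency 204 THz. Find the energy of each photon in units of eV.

Use h = 6.62607015e-34 J·s, 1 eV = 1.602176634e-19 J.
Convert to SI: f = 204 THz = 2.04e14 Hz.
Apply E = hf: E = 1.352e-19 J.
Converting to eV: E = 0.8437 eV ≈ 0.844 eV.

0.844 eV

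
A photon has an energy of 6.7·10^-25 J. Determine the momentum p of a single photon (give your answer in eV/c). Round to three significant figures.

(c = 2.99792458·10^8 m/s, 1 eV = 1.602176634·10^-19 J.)
For a photon p = E/c, so p = 2.235·10^-33 kg·m/s.
Converting to eV/c: p = 4.182·10^-6 eV/c ≈ 4.18·10^-6 eV/c.

4.18·10^-6 eV/c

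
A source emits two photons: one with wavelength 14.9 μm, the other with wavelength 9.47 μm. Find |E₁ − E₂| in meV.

47.7 meV

Using E = hc/λ: E₁ = 1.333·10^-20 J, E₂ = 2.098·10^-20 J.
|ΔE| = |1.333·10^-20 − 2.098·10^-20| = 7.64·10^-21 J = 47.7 meV.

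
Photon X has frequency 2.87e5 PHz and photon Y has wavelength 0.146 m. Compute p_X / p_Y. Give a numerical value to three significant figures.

p_X = 6.343e-22 kg·m/s (from frequency = 2.87e5 PHz, via p = hf/c).
p_Y = 4.538e-33 kg·m/s (from wavelength = 0.146 m, via p = h/λ).
Ratio = 6.343e-22 / 4.538e-33 = 1.40e11.

1.40e11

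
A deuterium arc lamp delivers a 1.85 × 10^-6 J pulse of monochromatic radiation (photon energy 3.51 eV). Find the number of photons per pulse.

3.29 × 10^12 photons

Per-photon energy: E = 5.624 × 10^-19 J (from energy = 3.51 eV).
N = E_total / E_photon = 1.85 × 10^-6 J / 5.624 × 10^-19 J = 3.29 × 10^12.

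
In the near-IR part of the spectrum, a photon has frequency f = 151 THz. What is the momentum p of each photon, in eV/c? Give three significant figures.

0.624 eV/c

Convert to SI: f = 151 THz = 1.51 × 10^14 Hz.
Since p = hf/c for a photon, p = 3.337 × 10^-28 kg·m/s.
Converting to eV/c: p = 0.6245 eV/c ≈ 0.624 eV/c.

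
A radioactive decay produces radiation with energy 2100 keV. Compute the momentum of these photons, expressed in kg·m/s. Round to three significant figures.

1.12e-21 kg·m/s

Use c = 2.99792458e8 m/s, 1 eV = 1.602176634e-19 J.
Convert to SI: E = 2100 keV = 3.3646e-13 J.
Apply p = E/c: p = 1.122e-21 kg·m/s.
So p ≈ 1.12e-21 kg·m/s.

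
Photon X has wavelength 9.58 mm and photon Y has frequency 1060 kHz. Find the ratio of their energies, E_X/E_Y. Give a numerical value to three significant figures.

E_X = 2.074e-23 J (from wavelength = 9.58 mm, via E = hc/λ).
E_Y = 7.024e-28 J (from frequency = 1060 kHz, via E = hf).
Ratio = 2.074e-23 / 7.024e-28 = 2.95e4.

2.95e4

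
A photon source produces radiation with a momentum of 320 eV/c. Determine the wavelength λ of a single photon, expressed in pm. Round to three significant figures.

3870 pm

Use h = 6.62607015 × 10^-34 J·s, c = 2.99792458 × 10^8 m/s, 1 eV = 1.602176634 × 10^-19 J.
In SI units: p = 320 eV/c = 1.7102 × 10^-25 kg·m/s.
The photon relation is λ = h/p, giving λ = 3.875 × 10^-9 m.
Converting to pm: λ = 3875 pm ≈ 3870 pm.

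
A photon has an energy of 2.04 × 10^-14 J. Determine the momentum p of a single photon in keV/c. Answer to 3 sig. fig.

127 keV/c

Take c = 2.99792458 × 10^8 m/s, 1 eV = 1.602176634 × 10^-19 J.
Apply p = E/c: p = 6.805 × 10^-23 kg·m/s.
Converting to keV/c: p = 127.3 keV/c ≈ 127 keV/c.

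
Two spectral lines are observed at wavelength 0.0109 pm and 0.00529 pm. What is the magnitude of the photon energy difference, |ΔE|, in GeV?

Using E = hc/λ: E₁ = 1.822e-11 J, E₂ = 3.755e-11 J.
|ΔE| = |1.822e-11 − 3.755e-11| = 1.93e-11 J = 0.121 GeV.

0.121 GeV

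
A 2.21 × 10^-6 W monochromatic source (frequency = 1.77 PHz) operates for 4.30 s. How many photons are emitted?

Total energy: E_total = P·t = 2.21 × 10^-6 × 4.30 = 9.503 × 10^-6 J.
Per-photon energy: E = 1.173 × 10^-18 J.
N = E_total / E_photon = 8.10 × 10^12.

8.10 × 10^12 photons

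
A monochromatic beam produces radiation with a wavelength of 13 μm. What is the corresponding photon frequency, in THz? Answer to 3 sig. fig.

23.1 THz

Take c = 2.99792458e8 m/s.
Convert to SI: λ = 13 μm = 1.3e-5 m.
The photon relation is f = c/λ, giving f = 2.306e13 Hz.
Converting to THz: f = 23.06 THz ≈ 23.1 THz.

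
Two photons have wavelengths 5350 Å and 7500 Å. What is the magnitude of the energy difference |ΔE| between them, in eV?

Using E = hc/λ: E₁ = 3.713·10^-19 J, E₂ = 2.649·10^-19 J.
|ΔE| = |3.713·10^-19 − 2.649·10^-19| = 1.06·10^-19 J = 0.664 eV.

0.664 eV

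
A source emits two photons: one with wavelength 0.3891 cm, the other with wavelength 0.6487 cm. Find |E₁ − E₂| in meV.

0.128 meV

Using E = hc/λ: E₁ = 5.1052e-23 J, E₂ = 3.0622e-23 J.
|ΔE| = |5.1052e-23 − 3.0622e-23| = 2.04e-23 J = 0.128 meV.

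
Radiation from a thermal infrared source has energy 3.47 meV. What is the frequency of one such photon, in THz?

0.839 THz

Take h = 6.62607015e-34 J·s, 1 eV = 1.602176634e-19 J.
In SI units: E = 3.47 meV = 5.5596e-22 J.
Apply f = E/h: f = 8.390e11 Hz.
Converting to THz: f = 0.8390 THz ≈ 0.839 THz.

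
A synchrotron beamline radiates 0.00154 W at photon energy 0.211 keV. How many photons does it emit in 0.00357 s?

Total energy: E_total = P·t = 0.00154 × 0.00357 = 5.498e-6 J.
Per-photon energy: E = 3.381e-17 J.
N = E_total / E_photon = 1.63e11.

1.63e11 photons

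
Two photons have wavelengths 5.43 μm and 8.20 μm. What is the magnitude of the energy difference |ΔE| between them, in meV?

77.1 meV

Using E = hc/λ: E₁ = 3.658e-20 J, E₂ = 2.422e-20 J.
|ΔE| = |3.658e-20 − 2.422e-20| = 1.24e-20 J = 77.1 meV.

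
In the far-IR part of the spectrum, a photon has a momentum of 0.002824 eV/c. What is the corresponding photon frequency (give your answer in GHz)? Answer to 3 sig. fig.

683 GHz

(h = 6.62607015 × 10^-34 J·s, c = 2.99792458 × 10^8 m/s, 1 eV = 1.602176634 × 10^-19 J.)
In SI units: p = 0.002824 eV/c = 1.5092 × 10^-30 kg·m/s.
For a photon f = pc/h, so f = 6.828 × 10^11 Hz.
Converting to GHz: f = 682.8 GHz ≈ 683 GHz.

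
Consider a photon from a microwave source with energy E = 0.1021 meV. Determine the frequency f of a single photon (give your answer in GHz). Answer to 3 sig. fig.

24.7 GHz

In SI units: E = 0.1021 meV = 1.6358 × 10^-23 J.
Apply f = E/h: f = 2.469 × 10^10 Hz.
Converting to GHz: f = 24.69 GHz ≈ 24.7 GHz.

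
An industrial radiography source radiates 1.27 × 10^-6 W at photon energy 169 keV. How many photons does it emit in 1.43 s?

Total energy: E_total = P·t = 1.27 × 10^-6 × 1.43 = 1.816 × 10^-6 J.
Per-photon energy: E = 2.708 × 10^-14 J.
N = E_total / E_photon = 6.71 × 10^7.

6.71 × 10^7 photons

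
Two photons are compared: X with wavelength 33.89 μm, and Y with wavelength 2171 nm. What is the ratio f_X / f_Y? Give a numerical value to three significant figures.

f_X = 8.846 × 10^12 Hz (from wavelength = 33.89 μm, via f = c/λ).
f_Y = 1.381 × 10^14 Hz (from wavelength = 2171 nm, via f = c/λ).
Ratio = 8.846 × 10^12 / 1.381 × 10^14 = 0.0641.

0.0641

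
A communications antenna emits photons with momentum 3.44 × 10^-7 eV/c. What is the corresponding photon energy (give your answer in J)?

5.51 × 10^-26 J

(c = 2.99792458 × 10^8 m/s, 1 eV = 1.602176634 × 10^-19 J.)
In SI units: p = 3.44 × 10^-7 eV/c = 1.8384 × 10^-34 kg·m/s.
Since E = pc for a photon, E = 5.511 × 10^-26 J.
So E ≈ 5.51 × 10^-26 J.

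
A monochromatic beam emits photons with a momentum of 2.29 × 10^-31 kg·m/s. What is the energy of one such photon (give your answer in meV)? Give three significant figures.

Use c = 2.99792458 × 10^8 m/s, 1 eV = 1.602176634 × 10^-19 J.
Since E = pc for a photon, E = 6.865 × 10^-23 J.
Converting to meV: E = 0.4285 meV ≈ 0.428 meV.

0.428 meV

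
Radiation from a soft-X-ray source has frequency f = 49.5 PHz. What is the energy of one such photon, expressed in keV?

0.205 keV

In SI units: f = 49.5 PHz = 4.95 × 10^16 Hz.
Since E = hf for a photon, E = 3.280 × 10^-17 J.
Converting to keV: E = 0.2047 keV ≈ 0.205 keV.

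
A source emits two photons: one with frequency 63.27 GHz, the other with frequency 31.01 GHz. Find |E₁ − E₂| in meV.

0.133 meV

Using E = hf: E₁ = 4.1923 × 10^-23 J, E₂ = 2.0547 × 10^-23 J.
|ΔE| = |4.1923 × 10^-23 − 2.0547 × 10^-23| = 2.14 × 10^-23 J = 0.133 meV.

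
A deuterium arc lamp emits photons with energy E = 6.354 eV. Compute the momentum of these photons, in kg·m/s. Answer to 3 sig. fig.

Take c = 2.99792458·10^8 m/s, 1 eV = 1.602176634·10^-19 J.
Convert to SI: E = 6.354 eV = 1.0180·10^-18 J.
For a photon p = E/c, so p = 3.396·10^-27 kg·m/s.
So p ≈ 3.40·10^-27 kg·m/s.

3.40·10^-27 kg·m/s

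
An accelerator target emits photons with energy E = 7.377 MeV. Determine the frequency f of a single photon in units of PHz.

Convert to SI: E = 7.377 MeV = 1.1819e-12 J.
Apply f = E/h: f = 1.784e21 Hz.
Converting to PHz: f = 1.784e6 PHz ≈ 1.78e6 PHz.

1.78e6 PHz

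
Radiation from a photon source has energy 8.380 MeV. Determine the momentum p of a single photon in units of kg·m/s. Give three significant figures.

(c = 2.99792458 × 10^8 m/s, 1 eV = 1.602176634 × 10^-19 J.)
First convert: E = 8.380 MeV = 1.3426 × 10^-12 J.
Apply p = E/c: p = 4.479 × 10^-21 kg·m/s.
So p ≈ 4.48 × 10^-21 kg·m/s.

4.48 × 10^-21 kg·m/s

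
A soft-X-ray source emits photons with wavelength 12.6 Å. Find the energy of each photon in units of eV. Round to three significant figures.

(h = 6.62607015 × 10^-34 J·s, c = 2.99792458 × 10^8 m/s, 1 eV = 1.602176634 × 10^-19 J.)
First convert: λ = 12.6 Å = 1.26 × 10^-9 m.
Since E = hc/λ for a photon, E = 1.577 × 10^-16 J.
Converting to eV: E = 984.0 eV ≈ 984 eV.

984 eV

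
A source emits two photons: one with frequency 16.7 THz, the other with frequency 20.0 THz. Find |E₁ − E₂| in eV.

0.0136 eV

Using E = hf: E₁ = 1.107 × 10^-20 J, E₂ = 1.325 × 10^-20 J.
|ΔE| = |1.107 × 10^-20 − 1.325 × 10^-20| = 2.19 × 10^-21 J = 0.0136 eV.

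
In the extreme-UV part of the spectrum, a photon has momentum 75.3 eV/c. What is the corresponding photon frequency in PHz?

Take h = 6.62607015e-34 J·s, c = 2.99792458e8 m/s, 1 eV = 1.602176634e-19 J.
First convert: p = 75.3 eV/c = 4.0242e-26 kg·m/s.
For a photon f = pc/h, so f = 1.821e16 Hz.
Converting to PHz: f = 18.21 PHz ≈ 18.2 PHz.

18.2 PHz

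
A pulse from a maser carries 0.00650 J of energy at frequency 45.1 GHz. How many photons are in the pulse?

Per-photon energy: E = 2.988 × 10^-23 J (from frequency = 45.1 GHz).
N = E_total / E_photon = 0.00650 J / 2.988 × 10^-23 J = 2.18 × 10^20.

2.18 × 10^20 photons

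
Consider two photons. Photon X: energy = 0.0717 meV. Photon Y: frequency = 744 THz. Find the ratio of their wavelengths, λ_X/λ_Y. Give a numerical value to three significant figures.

4.29 × 10^4

λ_X = 0.01729 m (from energy = 0.0717 meV, via λ = hc/E).
λ_Y = 4.029 × 10^-7 m (from frequency = 744 THz, via λ = c/f).
Ratio = 0.01729 / 4.029 × 10^-7 = 4.29 × 10^4.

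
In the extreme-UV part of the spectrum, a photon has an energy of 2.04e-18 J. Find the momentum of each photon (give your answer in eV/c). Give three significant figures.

12.7 eV/c

Take c = 2.99792458e8 m/s, 1 eV = 1.602176634e-19 J.
Apply p = E/c: p = 6.805e-27 kg·m/s.
Converting to eV/c: p = 12.73 eV/c ≈ 12.7 eV/c.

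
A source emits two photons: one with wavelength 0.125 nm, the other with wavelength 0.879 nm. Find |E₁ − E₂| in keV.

Using E = hc/λ: E₁ = 1.589e-15 J, E₂ = 2.260e-16 J.
|ΔE| = |1.589e-15 − 2.260e-16| = 1.36e-15 J = 8.51 keV.

8.51 keV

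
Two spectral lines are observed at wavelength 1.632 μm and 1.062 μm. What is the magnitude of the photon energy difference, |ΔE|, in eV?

0.408 eV

Using E = hc/λ: E₁ = 1.2172e-19 J, E₂ = 1.8705e-19 J.
|ΔE| = |1.2172e-19 − 1.8705e-19| = 6.53e-20 J = 0.408 eV.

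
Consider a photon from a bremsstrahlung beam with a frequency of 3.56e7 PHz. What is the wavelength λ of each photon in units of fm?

(c = 2.99792458e8 m/s.)
Convert to SI: f = 3.56e7 PHz = 3.56e22 Hz.
Since λ = c/f for a photon, λ = 8.421e-15 m.
Converting to fm: λ = 8.421 fm ≈ 8.42 fm.

8.42 fm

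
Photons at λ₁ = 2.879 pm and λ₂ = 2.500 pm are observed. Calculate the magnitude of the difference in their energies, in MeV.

0.0653 MeV

Using E = hc/λ: E₁ = 6.8998e-14 J, E₂ = 7.9458e-14 J.
|ΔE| = |6.8998e-14 − 7.9458e-14| = 1.05e-14 J = 0.0653 MeV.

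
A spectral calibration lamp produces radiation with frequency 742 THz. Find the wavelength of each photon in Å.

4040 Å

First convert: f = 742 THz = 7.42 × 10^14 Hz.
For a photon λ = c/f, so λ = 4.040 × 10^-7 m.
Converting to Å: λ = 4040 Å ≈ 4040 Å.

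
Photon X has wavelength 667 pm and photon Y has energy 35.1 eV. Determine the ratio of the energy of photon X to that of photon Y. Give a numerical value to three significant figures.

E_X = 2.978 × 10^-16 J (from wavelength = 667 pm, via E = hc/λ).
E_Y = 5.624 × 10^-18 J (from energy = 35.1 eV, via E given directly).
Ratio = 2.978 × 10^-16 / 5.624 × 10^-18 = 53.0.

53.0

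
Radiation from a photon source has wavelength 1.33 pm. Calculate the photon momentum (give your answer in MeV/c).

Use h = 6.62607015e-34 J·s, c = 2.99792458e8 m/s, 1 eV = 1.602176634e-19 J.
In SI units: λ = 1.33 pm = 1.33e-12 m.
The photon relation is p = h/λ, giving p = 4.982e-22 kg·m/s.
Converting to MeV/c: p = 0.9322 MeV/c ≈ 0.932 MeV/c.

0.932 MeV/c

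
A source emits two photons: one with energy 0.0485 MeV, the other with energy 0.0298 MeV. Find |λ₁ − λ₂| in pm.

Using λ = hc/E: λ₁ = 2.556e-11 m, λ₂ = 4.161e-11 m.
|Δλ| = |2.556e-11 − 4.161e-11| = 1.60e-11 m = 16.0 pm.

16.0 pm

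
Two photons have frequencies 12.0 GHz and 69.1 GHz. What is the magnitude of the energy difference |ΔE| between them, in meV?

Using E = hf: E₁ = 7.951e-24 J, E₂ = 4.579e-23 J.
|ΔE| = |7.951e-24 − 4.579e-23| = 3.78e-23 J = 0.236 meV.

0.236 meV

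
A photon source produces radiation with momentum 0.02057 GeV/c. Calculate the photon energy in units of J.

3.30 × 10^-12 J

(c = 2.99792458 × 10^8 m/s, 1 eV = 1.602176634 × 10^-19 J.)
Convert to SI: p = 0.02057 GeV/c = 1.0993 × 10^-20 kg·m/s.
The photon relation is E = pc, giving E = 3.296 × 10^-12 J.
So E ≈ 3.30 × 10^-12 J.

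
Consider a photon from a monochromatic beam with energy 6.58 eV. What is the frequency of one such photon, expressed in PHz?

Convert to SI: E = 6.58 eV = 1.0542e-18 J.
For a photon f = E/h, so f = 1.591e15 Hz.
Converting to PHz: f = 1.591 PHz ≈ 1.59 PHz.

1.59 PHz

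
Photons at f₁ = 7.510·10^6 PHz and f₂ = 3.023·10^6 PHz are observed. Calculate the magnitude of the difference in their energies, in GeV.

0.0186 GeV

Using E = hf: E₁ = 4.9762·10^-12 J, E₂ = 2.0031·10^-12 J.
|ΔE| = |4.9762·10^-12 − 2.0031·10^-12| = 2.97·10^-12 J = 0.0186 GeV.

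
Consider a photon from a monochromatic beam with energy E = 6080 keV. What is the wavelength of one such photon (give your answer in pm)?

First convert: E = 6080 keV = 9.7412 × 10^-13 J.
The photon relation is λ = hc/E, giving λ = 2.039 × 10^-13 m.
Converting to pm: λ = 0.2039 pm ≈ 0.204 pm.

0.204 pm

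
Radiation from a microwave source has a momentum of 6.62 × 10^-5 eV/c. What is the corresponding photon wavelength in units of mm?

Use h = 6.62607015 × 10^-34 J·s, c = 2.99792458 × 10^8 m/s, 1 eV = 1.602176634 × 10^-19 J.
Convert to SI: p = 6.62 × 10^-5 eV/c = 3.5379 × 10^-32 kg·m/s.
Apply λ = h/p: λ = 0.01873 m.
Converting to mm: λ = 18.73 mm ≈ 18.7 mm.

18.7 mm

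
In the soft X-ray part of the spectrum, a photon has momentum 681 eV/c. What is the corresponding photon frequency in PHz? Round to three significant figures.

In SI units: p = 681 eV/c = 3.6395 × 10^-25 kg·m/s.
Apply f = pc/h: f = 1.647 × 10^17 Hz.
Converting to PHz: f = 164.7 PHz ≈ 165 PHz.

165 PHz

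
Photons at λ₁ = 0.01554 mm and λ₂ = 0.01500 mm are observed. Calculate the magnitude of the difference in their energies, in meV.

Using E = hc/λ: E₁ = 1.2783e-20 J, E₂ = 1.3243e-20 J.
|ΔE| = |1.2783e-20 − 1.3243e-20| = 4.60e-22 J = 2.87 meV.

2.87 meV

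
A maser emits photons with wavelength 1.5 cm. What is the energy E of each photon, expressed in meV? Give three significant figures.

0.0827 meV

First convert: λ = 1.5 cm = 0.015 m.
For a photon E = hc/λ, so E = 1.324 × 10^-23 J.
Converting to meV: E = 0.08266 meV ≈ 0.0827 meV.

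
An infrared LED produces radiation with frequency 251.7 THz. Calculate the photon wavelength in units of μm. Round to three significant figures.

In SI units: f = 251.7 THz = 2.517e14 Hz.
Since λ = c/f for a photon, λ = 1.191e-6 m.
Converting to μm: λ = 1.191 μm ≈ 1.19 μm.

1.19 μm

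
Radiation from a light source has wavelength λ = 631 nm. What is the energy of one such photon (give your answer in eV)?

1.96 eV

Take h = 6.62607015 × 10^-34 J·s, c = 2.99792458 × 10^8 m/s, 1 eV = 1.602176634 × 10^-19 J.
In SI units: λ = 631 nm = 6.31 × 10^-7 m.
For a photon E = hc/λ, so E = 3.148 × 10^-19 J.
Converting to eV: E = 1.965 eV ≈ 1.96 eV.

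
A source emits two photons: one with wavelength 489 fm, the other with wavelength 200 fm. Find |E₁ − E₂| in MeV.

Using E = hc/λ: E₁ = 4.062e-13 J, E₂ = 9.932e-13 J.
|ΔE| = |4.062e-13 − 9.932e-13| = 5.87e-13 J = 3.66 MeV.

3.66 MeV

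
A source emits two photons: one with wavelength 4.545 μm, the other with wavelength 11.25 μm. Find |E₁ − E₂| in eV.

Using E = hc/λ: E₁ = 4.3706 × 10^-20 J, E₂ = 1.7657 × 10^-20 J.
|ΔE| = |4.3706 × 10^-20 − 1.7657 × 10^-20| = 2.60 × 10^-20 J = 0.163 eV.

0.163 eV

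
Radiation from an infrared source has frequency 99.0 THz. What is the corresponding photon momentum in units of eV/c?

(h = 6.62607015 × 10^-34 J·s, c = 2.99792458 × 10^8 m/s, 1 eV = 1.602176634 × 10^-19 J.)
Convert to SI: f = 99.0 THz = 9.90 × 10^13 Hz.
Apply p = hf/c: p = 2.188 × 10^-28 kg·m/s.
Converting to eV/c: p = 0.4094 eV/c ≈ 0.409 eV/c.

0.409 eV/c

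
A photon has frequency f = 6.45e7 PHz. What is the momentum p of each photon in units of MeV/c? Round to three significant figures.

267 MeV/c

Use h = 6.62607015e-34 J·s, c = 2.99792458e8 m/s, 1 eV = 1.602176634e-19 J.
Convert to SI: f = 6.45e7 PHz = 6.45e22 Hz.
Apply p = hf/c: p = 1.426e-19 kg·m/s.
Converting to MeV/c: p = 266.8 MeV/c ≈ 267 MeV/c.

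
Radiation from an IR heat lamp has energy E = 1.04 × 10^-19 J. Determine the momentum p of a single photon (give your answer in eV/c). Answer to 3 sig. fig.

0.649 eV/c

Take c = 2.99792458 × 10^8 m/s, 1 eV = 1.602176634 × 10^-19 J.
Apply p = E/c: p = 3.469 × 10^-28 kg·m/s.
Converting to eV/c: p = 0.6491 eV/c ≈ 0.649 eV/c.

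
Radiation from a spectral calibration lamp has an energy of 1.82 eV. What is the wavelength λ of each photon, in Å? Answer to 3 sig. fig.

In SI units: E = 1.82 eV = 2.9160 × 10^-19 J.
Since λ = hc/E for a photon, λ = 6.812 × 10^-7 m.
Converting to Å: λ = 6812 Å ≈ 6810 Å.

6810 Å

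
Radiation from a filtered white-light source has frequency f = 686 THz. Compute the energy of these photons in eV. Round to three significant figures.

(h = 6.62607015e-34 J·s, 1 eV = 1.602176634e-19 J.)
First convert: f = 686 THz = 6.86e14 Hz.
The photon relation is E = hf, giving E = 4.545e-19 J.
Converting to eV: E = 2.837 eV ≈ 2.84 eV.

2.84 eV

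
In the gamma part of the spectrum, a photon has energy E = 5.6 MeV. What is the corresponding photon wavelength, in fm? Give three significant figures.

Use h = 6.62607015e-34 J·s, c = 2.99792458e8 m/s, 1 eV = 1.602176634e-19 J.
In SI units: E = 5.6 MeV = 8.9722e-13 J.
Since λ = hc/E for a photon, λ = 2.214e-13 m.
Converting to fm: λ = 221.4 fm ≈ 221 fm.

221 fm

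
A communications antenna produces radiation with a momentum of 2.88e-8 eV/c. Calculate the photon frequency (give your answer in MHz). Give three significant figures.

Use h = 6.62607015e-34 J·s, c = 2.99792458e8 m/s, 1 eV = 1.602176634e-19 J.
Convert to SI: p = 2.88e-8 eV/c = 1.5392e-35 kg·m/s.
The photon relation is f = pc/h, giving f = 6.964e6 Hz.
Converting to MHz: f = 6.964 MHz ≈ 6.96 MHz.

6.96 MHz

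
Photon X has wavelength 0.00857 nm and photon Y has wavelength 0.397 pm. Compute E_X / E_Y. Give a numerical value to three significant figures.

0.0463

E_X = 2.318e-14 J (from wavelength = 0.00857 nm, via E = hc/λ).
E_Y = 5.004e-13 J (from wavelength = 0.397 pm, via E = hc/λ).
Ratio = 2.318e-14 / 5.004e-13 = 0.0463.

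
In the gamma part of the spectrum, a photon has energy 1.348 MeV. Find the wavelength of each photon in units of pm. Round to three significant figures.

In SI units: E = 1.348 MeV = 2.1597e-13 J.
The photon relation is λ = hc/E, giving λ = 9.198e-13 m.
Converting to pm: λ = 0.9198 pm ≈ 0.920 pm.

0.920 pm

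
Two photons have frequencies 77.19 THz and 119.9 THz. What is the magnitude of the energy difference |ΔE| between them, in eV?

Using E = hf: E₁ = 5.1147 × 10^-20 J, E₂ = 7.9447 × 10^-20 J.
|ΔE| = |5.1147 × 10^-20 − 7.9447 × 10^-20| = 2.83 × 10^-20 J = 0.177 eV.

0.177 eV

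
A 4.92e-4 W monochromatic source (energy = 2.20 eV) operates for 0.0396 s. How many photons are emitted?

5.53e13 photons

Total energy: E_total = P·t = 4.92e-4 × 0.0396 = 1.948e-5 J.
Per-photon energy: E = 3.525e-19 J.
N = E_total / E_photon = 5.53e13.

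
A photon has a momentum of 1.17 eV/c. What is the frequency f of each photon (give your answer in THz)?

(h = 6.62607015 × 10^-34 J·s, c = 2.99792458 × 10^8 m/s, 1 eV = 1.602176634 × 10^-19 J.)
Convert to SI: p = 1.17 eV/c = 6.2528 × 10^-28 kg·m/s.
Apply f = pc/h: f = 2.829 × 10^14 Hz.
Converting to THz: f = 282.9 THz ≈ 283 THz.

283 THz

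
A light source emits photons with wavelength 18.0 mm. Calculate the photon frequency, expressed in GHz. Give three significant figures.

Convert to SI: λ = 18.0 mm = 0.0180 m.
For a photon f = c/λ, so f = 1.666·10^10 Hz.
Converting to GHz: f = 16.66 GHz ≈ 16.7 GHz.

16.7 GHz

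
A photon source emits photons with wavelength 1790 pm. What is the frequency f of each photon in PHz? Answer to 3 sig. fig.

Use c = 2.99792458e8 m/s.
First convert: λ = 1790 pm = 1.79e-9 m.
For a photon f = c/λ, so f = 1.675e17 Hz.
Converting to PHz: f = 167.5 PHz ≈ 167 PHz.

167 PHz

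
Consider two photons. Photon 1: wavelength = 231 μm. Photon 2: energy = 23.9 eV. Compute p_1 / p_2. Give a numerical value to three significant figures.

2.25 × 10^-4

p_1 = 2.868 × 10^-30 kg·m/s (from wavelength = 231 μm, via p = h/λ).
p_2 = 1.277 × 10^-26 kg·m/s (from energy = 23.9 eV, via p = E/c).
Ratio = 2.868 × 10^-30 / 1.277 × 10^-26 = 2.25 × 10^-4.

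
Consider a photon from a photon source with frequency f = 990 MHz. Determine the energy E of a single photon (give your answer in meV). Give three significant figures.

Convert to SI: f = 990 MHz = 9.9 × 10^8 Hz.
Since E = hf for a photon, E = 6.560 × 10^-25 J.
Converting to meV: E = 0.004094 meV ≈ 4.09 × 10^-3 meV.

4.09 × 10^-3 meV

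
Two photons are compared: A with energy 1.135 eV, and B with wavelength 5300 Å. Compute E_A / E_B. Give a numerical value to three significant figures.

0.485

E_A = 1.818e-19 J (from energy = 1.135 eV, via E given directly).
E_B = 3.748e-19 J (from wavelength = 5300 Å, via E = hc/λ).
Ratio = 1.818e-19 / 3.748e-19 = 0.485.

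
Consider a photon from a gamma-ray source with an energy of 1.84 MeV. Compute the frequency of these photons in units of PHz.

4.45e5 PHz

In SI units: E = 1.84 MeV = 2.9480e-13 J.
For a photon f = E/h, so f = 4.449e20 Hz.
Converting to PHz: f = 444900 PHz ≈ 4.45e5 PHz.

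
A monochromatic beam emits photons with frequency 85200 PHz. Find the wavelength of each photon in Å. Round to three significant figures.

Use c = 2.99792458 × 10^8 m/s.
In SI units: f = 85200 PHz = 8.52 × 10^19 Hz.
Apply λ = c/f: λ = 3.519 × 10^-12 m.
Converting to Å: λ = 0.03519 Å ≈ 0.0352 Å.

0.0352 Å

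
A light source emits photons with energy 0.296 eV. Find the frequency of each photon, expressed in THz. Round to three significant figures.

Use h = 6.62607015e-34 J·s, 1 eV = 1.602176634e-19 J.
In SI units: E = 0.296 eV = 4.7424e-20 J.
Since f = E/h for a photon, f = 7.157e13 Hz.
Converting to THz: f = 71.57 THz ≈ 71.6 THz.

71.6 THz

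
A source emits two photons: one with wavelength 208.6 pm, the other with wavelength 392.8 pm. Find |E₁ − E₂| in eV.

2790 eV

Using E = hc/λ: E₁ = 9.5228 × 10^-16 J, E₂ = 5.0571 × 10^-16 J.
|ΔE| = |9.5228 × 10^-16 − 5.0571 × 10^-16| = 4.47 × 10^-16 J = 2790 eV.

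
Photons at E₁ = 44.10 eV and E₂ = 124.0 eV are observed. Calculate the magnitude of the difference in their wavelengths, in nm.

Using λ = hc/E: λ₁ = 2.8114e-8 m, λ₂ = 9.9987e-9 m.
|Δλ| = |2.8114e-8 − 9.9987e-9| = 1.81e-8 m = 18.1 nm.

18.1 nm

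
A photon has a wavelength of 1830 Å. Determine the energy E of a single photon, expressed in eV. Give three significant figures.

(h = 6.62607015 × 10^-34 J·s, c = 2.99792458 × 10^8 m/s, 1 eV = 1.602176634 × 10^-19 J.)
First convert: λ = 1830 Å = 1.83 × 10^-7 m.
The photon relation is E = hc/λ, giving E = 1.085 × 10^-18 J.
Converting to eV: E = 6.775 eV ≈ 6.78 eV.

6.78 eV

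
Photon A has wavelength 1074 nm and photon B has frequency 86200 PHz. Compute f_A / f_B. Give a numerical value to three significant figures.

3.24 × 10^-6

f_A = 2.791 × 10^14 Hz (from wavelength = 1074 nm, via f = c/λ).
f_B = 8.620 × 10^19 Hz (from frequency = 86200 PHz, via f given directly).
Ratio = 2.791 × 10^14 / 8.620 × 10^19 = 3.24 × 10^-6.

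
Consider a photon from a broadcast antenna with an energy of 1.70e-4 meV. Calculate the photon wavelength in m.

7.29 m

First convert: E = 1.70e-4 meV = 2.7237e-26 J.
The photon relation is λ = hc/E, giving λ = 7.293 m.
So λ ≈ 7.29 m.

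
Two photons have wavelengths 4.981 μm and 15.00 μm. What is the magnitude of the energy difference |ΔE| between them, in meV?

166 meV

Using E = hc/λ: E₁ = 3.9880e-20 J, E₂ = 1.3243e-20 J.
|ΔE| = |3.9880e-20 − 1.3243e-20| = 2.66e-20 J = 166 meV.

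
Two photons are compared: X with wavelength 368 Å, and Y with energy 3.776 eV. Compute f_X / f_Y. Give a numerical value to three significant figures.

8.92

f_X = 8.147 × 10^15 Hz (from wavelength = 368 Å, via f = c/λ).
f_Y = 9.130 × 10^14 Hz (from energy = 3.776 eV, via f = E/h).
Ratio = 8.147 × 10^15 / 9.130 × 10^14 = 8.92.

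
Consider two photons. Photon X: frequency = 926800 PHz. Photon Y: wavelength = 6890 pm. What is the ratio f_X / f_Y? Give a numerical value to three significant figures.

f_X = 9.268 × 10^20 Hz (from frequency = 926800 PHz, via f given directly).
f_Y = 4.351 × 10^16 Hz (from wavelength = 6890 pm, via f = c/λ).
Ratio = 9.268 × 10^20 / 4.351 × 10^16 = 2.13 × 10^4.

2.13 × 10^4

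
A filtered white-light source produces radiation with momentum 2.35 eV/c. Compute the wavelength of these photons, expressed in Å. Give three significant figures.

First convert: p = 2.35 eV/c = 1.2559 × 10^-27 kg·m/s.
Apply λ = h/p: λ = 5.276 × 10^-7 m.
Converting to Å: λ = 5276 Å ≈ 5280 Å.

5280 Å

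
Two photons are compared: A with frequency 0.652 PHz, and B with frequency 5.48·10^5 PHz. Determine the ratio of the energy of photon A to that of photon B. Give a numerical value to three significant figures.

E_A = 4.320·10^-19 J (from frequency = 0.652 PHz, via E = hf).
E_B = 3.631·10^-13 J (from frequency = 5.48·10^5 PHz, via E = hf).
Ratio = 4.320·10^-19 / 3.631·10^-13 = 1.19·10^-6.

1.19·10^-6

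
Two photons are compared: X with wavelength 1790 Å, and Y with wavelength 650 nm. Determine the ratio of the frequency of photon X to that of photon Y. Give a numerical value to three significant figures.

f_X = 1.675e15 Hz (from wavelength = 1790 Å, via f = c/λ).
f_Y = 4.612e14 Hz (from wavelength = 650 nm, via f = c/λ).
Ratio = 1.675e15 / 4.612e14 = 3.63.

3.63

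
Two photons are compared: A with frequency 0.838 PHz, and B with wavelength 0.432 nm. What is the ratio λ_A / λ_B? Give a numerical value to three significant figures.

λ_A = 3.577e-7 m (from frequency = 0.838 PHz, via λ = c/f).
λ_B = 4.320e-10 m (from wavelength = 0.432 nm, via λ given directly).
Ratio = 3.577e-7 / 4.320e-10 = 828.

828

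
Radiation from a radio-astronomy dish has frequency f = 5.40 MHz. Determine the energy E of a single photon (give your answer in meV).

Convert to SI: f = 5.40 MHz = 5.40 × 10^6 Hz.
Since E = hf for a photon, E = 3.578 × 10^-27 J.
Converting to meV: E = 2.233 × 10^-5 meV ≈ 2.23 × 10^-5 meV.

2.23 × 10^-5 meV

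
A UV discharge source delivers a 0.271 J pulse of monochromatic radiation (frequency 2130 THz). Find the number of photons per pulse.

Per-photon energy: E = 1.411e-18 J (from frequency = 2130 THz).
N = E_total / E_photon = 0.271 J / 1.411e-18 J = 1.92e17.

1.92e17 photons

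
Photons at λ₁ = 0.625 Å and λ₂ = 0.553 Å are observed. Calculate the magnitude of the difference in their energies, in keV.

2.58 keV

Using E = hc/λ: E₁ = 3.178 × 10^-15 J, E₂ = 3.592 × 10^-15 J.
|ΔE| = |3.178 × 10^-15 − 3.592 × 10^-15| = 4.14 × 10^-16 J = 2.58 keV.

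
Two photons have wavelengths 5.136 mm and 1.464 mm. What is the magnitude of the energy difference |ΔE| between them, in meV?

0.605 meV

Using E = hc/λ: E₁ = 3.8677e-23 J, E₂ = 1.3569e-22 J.
|ΔE| = |3.8677e-23 − 1.3569e-22| = 9.70e-23 J = 0.605 meV.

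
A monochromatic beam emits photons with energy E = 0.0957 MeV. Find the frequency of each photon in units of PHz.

2.31 × 10^4 PHz

In SI units: E = 0.0957 MeV = 1.5333 × 10^-14 J.
For a photon f = E/h, so f = 2.314 × 10^19 Hz.
Converting to PHz: f = 23140 PHz ≈ 2.31 × 10^4 PHz.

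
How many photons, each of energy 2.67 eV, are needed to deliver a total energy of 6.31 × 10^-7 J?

1.48 × 10^12 photons

Per-photon energy: E = 4.278 × 10^-19 J (from energy = 2.67 eV).
N = E_total / E_photon = 6.31 × 10^-7 J / 4.278 × 10^-19 J = 1.48 × 10^12.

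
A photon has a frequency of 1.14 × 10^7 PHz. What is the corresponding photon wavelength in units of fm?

26.3 fm

In SI units: f = 1.14 × 10^7 PHz = 1.14 × 10^22 Hz.
Since λ = c/f for a photon, λ = 2.630 × 10^-14 m.
Converting to fm: λ = 26.30 fm ≈ 26.3 fm.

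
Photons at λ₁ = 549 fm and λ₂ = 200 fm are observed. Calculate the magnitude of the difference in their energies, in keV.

3940 keV

Using E = hc/λ: E₁ = 3.618·10^-13 J, E₂ = 9.932·10^-13 J.
|ΔE| = |3.618·10^-13 − 9.932·10^-13| = 6.31·10^-13 J = 3940 keV.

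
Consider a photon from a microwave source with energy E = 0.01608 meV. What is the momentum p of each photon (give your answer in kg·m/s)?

8.59e-33 kg·m/s

Use c = 2.99792458e8 m/s, 1 eV = 1.602176634e-19 J.
First convert: E = 0.01608 meV = 2.5763e-24 J.
For a photon p = E/c, so p = 8.594e-33 kg·m/s.
So p ≈ 8.59e-33 kg·m/s.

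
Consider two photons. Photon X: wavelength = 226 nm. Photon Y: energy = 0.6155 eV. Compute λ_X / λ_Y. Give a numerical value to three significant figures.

0.112

λ_X = 2.260 × 10^-7 m (from wavelength = 226 nm, via λ given directly).
λ_Y = 2.014 × 10^-6 m (from energy = 0.6155 eV, via λ = hc/E).
Ratio = 2.260 × 10^-7 / 2.014 × 10^-6 = 0.112.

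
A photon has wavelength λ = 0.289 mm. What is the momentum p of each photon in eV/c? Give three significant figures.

4.29·10^-3 eV/c

(h = 6.62607015·10^-34 J·s, c = 2.99792458·10^8 m/s, 1 eV = 1.602176634·10^-19 J.)
First convert: λ = 0.289 mm = 2.89·10^-4 m.
Apply p = h/λ: p = 2.293·10^-30 kg·m/s.
Converting to eV/c: p = 0.004290 eV/c ≈ 4.29·10^-3 eV/c.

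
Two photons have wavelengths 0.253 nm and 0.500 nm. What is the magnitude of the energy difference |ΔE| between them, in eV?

Using E = hc/λ: E₁ = 7.852 × 10^-16 J, E₂ = 3.973 × 10^-16 J.
|ΔE| = |7.852 × 10^-16 − 3.973 × 10^-16| = 3.88 × 10^-16 J = 2420 eV.

2420 eV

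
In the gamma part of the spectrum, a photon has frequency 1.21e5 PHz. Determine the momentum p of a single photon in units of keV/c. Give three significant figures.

500 keV/c

In SI units: f = 1.21e5 PHz = 1.21e20 Hz.
For a photon p = hf/c, so p = 2.674e-22 kg·m/s.
Converting to keV/c: p = 500.4 keV/c ≈ 500 keV/c.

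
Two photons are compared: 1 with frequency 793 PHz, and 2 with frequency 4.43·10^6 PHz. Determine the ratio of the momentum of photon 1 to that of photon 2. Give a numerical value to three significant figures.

p_1 = 1.753·10^-24 kg·m/s (from frequency = 793 PHz, via p = hf/c).
p_2 = 9.791·10^-21 kg·m/s (from frequency = 4.43·10^6 PHz, via p = hf/c).
Ratio = 1.753·10^-24 / 9.791·10^-21 = 1.79·10^-4.

1.79·10^-4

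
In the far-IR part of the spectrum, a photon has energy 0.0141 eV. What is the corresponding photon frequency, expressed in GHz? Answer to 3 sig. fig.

In SI units: E = 0.0141 eV = 2.2591e-21 J.
Since f = E/h for a photon, f = 3.409e12 Hz.
Converting to GHz: f = 3409 GHz ≈ 3410 GHz.

3410 GHz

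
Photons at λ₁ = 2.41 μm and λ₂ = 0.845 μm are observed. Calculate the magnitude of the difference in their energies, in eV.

Using E = hc/λ: E₁ = 8.243·10^-20 J, E₂ = 2.351·10^-19 J.
|ΔE| = |8.243·10^-20 − 2.351·10^-19| = 1.53·10^-19 J = 0.953 eV.

0.953 eV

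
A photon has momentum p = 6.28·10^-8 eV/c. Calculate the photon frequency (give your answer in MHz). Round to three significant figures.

Take h = 6.62607015·10^-34 J·s, c = 2.99792458·10^8 m/s, 1 eV = 1.602176634·10^-19 J.
In SI units: p = 6.28·10^-8 eV/c = 3.3562·10^-35 kg·m/s.
Since f = pc/h for a photon, f = 1.518·10^7 Hz.
Converting to MHz: f = 15.18 MHz ≈ 15.2 MHz.

15.2 MHz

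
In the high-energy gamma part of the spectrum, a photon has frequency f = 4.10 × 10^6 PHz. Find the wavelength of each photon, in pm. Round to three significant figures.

(c = 2.99792458 × 10^8 m/s.)
Convert to SI: f = 4.10 × 10^6 PHz = 4.10 × 10^21 Hz.
Since λ = c/f for a photon, λ = 7.312 × 10^-14 m.
Converting to pm: λ = 0.07312 pm ≈ 0.0731 pm.

0.0731 pm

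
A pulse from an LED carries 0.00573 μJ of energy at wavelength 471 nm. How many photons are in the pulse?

Per-photon energy: E = 4.218 × 10^-19 J (from wavelength = 471 nm).
N = E_total / E_photon = 5.73 × 10^-9 J / 4.218 × 10^-19 J = 1.36 × 10^10.

1.36 × 10^10 photons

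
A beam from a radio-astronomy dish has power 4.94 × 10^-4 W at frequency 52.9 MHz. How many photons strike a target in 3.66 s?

5.16 × 10^22 photons

Total energy: E_total = P·t = 4.94 × 10^-4 × 3.66 = 0.001808 J.
Per-photon energy: E = 3.505 × 10^-26 J.
N = E_total / E_photon = 5.16 × 10^22.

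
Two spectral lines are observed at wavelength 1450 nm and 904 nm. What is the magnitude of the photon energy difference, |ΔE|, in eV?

Using E = hc/λ: E₁ = 1.370e-19 J, E₂ = 2.197e-19 J.
|ΔE| = |1.370e-19 − 2.197e-19| = 8.27e-20 J = 0.516 eV.

0.516 eV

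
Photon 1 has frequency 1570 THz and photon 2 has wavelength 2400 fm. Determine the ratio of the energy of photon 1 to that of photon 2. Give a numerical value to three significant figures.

E_1 = 1.040e-18 J (from frequency = 1570 THz, via E = hf).
E_2 = 8.277e-14 J (from wavelength = 2400 fm, via E = hc/λ).
Ratio = 1.040e-18 / 8.277e-14 = 1.26e-5.

1.26e-5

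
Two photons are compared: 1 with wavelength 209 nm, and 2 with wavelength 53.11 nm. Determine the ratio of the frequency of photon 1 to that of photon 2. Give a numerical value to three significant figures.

0.254

f_1 = 1.434 × 10^15 Hz (from wavelength = 209 nm, via f = c/λ).
f_2 = 5.645 × 10^15 Hz (from wavelength = 53.11 nm, via f = c/λ).
Ratio = 1.434 × 10^15 / 5.645 × 10^15 = 0.254.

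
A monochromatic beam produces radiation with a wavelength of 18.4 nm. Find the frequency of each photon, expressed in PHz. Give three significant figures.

16.3 PHz

First convert: λ = 18.4 nm = 1.84e-8 m.
The photon relation is f = c/λ, giving f = 1.629e16 Hz.
Converting to PHz: f = 16.29 PHz ≈ 16.3 PHz.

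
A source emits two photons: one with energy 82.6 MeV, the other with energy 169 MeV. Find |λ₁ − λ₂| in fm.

7.67 fm

Using λ = hc/E: λ₁ = 1.501 × 10^-14 m, λ₂ = 7.336 × 10^-15 m.
|Δλ| = |1.501 × 10^-14 − 7.336 × 10^-15| = 7.67 × 10^-15 m = 7.67 fm.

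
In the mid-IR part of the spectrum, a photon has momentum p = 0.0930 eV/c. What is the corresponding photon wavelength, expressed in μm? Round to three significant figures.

13.3 μm

First convert: p = 0.0930 eV/c = 4.9702e-29 kg·m/s.
For a photon λ = h/p, so λ = 1.333e-5 m.
Converting to μm: λ = 13.33 μm ≈ 13.3 μm.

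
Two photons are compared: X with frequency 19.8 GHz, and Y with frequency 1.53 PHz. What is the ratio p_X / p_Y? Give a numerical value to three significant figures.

p_X = 4.376 × 10^-32 kg·m/s (from frequency = 19.8 GHz, via p = hf/c).
p_Y = 3.382 × 10^-27 kg·m/s (from frequency = 1.53 PHz, via p = hf/c).
Ratio = 4.376 × 10^-32 / 3.382 × 10^-27 = 1.29 × 10^-5.

1.29 × 10^-5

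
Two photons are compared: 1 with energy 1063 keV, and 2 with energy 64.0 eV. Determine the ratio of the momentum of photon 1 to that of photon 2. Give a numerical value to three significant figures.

p_1 = 5.681e-22 kg·m/s (from energy = 1063 keV, via p = E/c).
p_2 = 3.420e-26 kg·m/s (from energy = 64.0 eV, via p = E/c).
Ratio = 5.681e-22 / 3.420e-26 = 1.66e4.

1.66e4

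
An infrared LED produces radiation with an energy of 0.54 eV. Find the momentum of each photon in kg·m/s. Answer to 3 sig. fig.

2.89 × 10^-28 kg·m/s

(c = 2.99792458 × 10^8 m/s, 1 eV = 1.602176634 × 10^-19 J.)
In SI units: E = 0.54 eV = 8.6518 × 10^-20 J.
Since p = E/c for a photon, p = 2.886 × 10^-28 kg·m/s.
So p ≈ 2.89 × 10^-28 kg·m/s.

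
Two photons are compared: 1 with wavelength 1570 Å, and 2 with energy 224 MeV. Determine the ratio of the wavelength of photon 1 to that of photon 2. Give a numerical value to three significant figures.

λ_1 = 1.570 × 10^-7 m (from wavelength = 1570 Å, via λ given directly).
λ_2 = 5.535 × 10^-15 m (from energy = 224 MeV, via λ = hc/E).
Ratio = 1.570 × 10^-7 / 5.535 × 10^-15 = 2.84 × 10^7.

2.84 × 10^7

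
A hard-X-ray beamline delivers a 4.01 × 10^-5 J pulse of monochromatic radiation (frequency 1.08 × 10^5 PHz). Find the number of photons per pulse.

5.60 × 10^8 photons

Per-photon energy: E = 7.156 × 10^-14 J (from frequency = 1.08 × 10^5 PHz).
N = E_total / E_photon = 4.01 × 10^-5 J / 7.156 × 10^-14 J = 5.60 × 10^8.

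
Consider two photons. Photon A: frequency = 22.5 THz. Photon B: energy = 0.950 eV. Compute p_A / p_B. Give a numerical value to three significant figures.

p_A = 4.973 × 10^-29 kg·m/s (from frequency = 22.5 THz, via p = hf/c).
p_B = 5.077 × 10^-28 kg·m/s (from energy = 0.950 eV, via p = E/c).
Ratio = 4.973 × 10^-29 / 5.077 × 10^-28 = 0.0980.

0.0980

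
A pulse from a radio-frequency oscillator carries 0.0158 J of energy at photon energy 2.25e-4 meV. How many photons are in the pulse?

Per-photon energy: E = 3.605e-26 J (from energy = 2.25e-4 meV).
N = E_total / E_photon = 0.0158 J / 3.605e-26 J = 4.38e23.

4.38e23 photons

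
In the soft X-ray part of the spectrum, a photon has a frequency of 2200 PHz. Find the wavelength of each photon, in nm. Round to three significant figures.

0.136 nm

Convert to SI: f = 2200 PHz = 2.2·10^18 Hz.
Apply λ = c/f: λ = 1.363·10^-10 m.
Converting to nm: λ = 0.1363 nm ≈ 0.136 nm.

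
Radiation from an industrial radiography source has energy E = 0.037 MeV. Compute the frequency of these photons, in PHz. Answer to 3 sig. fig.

(h = 6.62607015 × 10^-34 J·s, 1 eV = 1.602176634 × 10^-19 J.)
Convert to SI: E = 0.037 MeV = 5.9281 × 10^-15 J.
Apply f = E/h: f = 8.947 × 10^18 Hz.
Converting to PHz: f = 8947 PHz ≈ 8950 PHz.

8950 PHz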